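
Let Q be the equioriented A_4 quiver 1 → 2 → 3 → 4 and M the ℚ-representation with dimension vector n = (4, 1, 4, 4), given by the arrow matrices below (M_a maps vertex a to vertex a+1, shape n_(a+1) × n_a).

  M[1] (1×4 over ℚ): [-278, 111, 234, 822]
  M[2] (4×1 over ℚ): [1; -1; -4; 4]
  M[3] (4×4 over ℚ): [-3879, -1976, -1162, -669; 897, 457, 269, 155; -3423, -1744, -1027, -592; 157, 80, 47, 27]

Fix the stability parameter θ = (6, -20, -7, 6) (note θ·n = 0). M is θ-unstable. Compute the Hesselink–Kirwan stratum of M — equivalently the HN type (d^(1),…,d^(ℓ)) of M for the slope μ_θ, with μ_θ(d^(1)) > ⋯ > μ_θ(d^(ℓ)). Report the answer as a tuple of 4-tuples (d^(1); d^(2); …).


Barcode: M ≅ I[1,1]^3, I[1,4], I[3,4]^3. HN layers by μ_θ (2 steps, strictly decreasing):
  μ^(1)=6; μ^(2)=-7

((3, 0, 0, 4); (1, 1, 4, 0))


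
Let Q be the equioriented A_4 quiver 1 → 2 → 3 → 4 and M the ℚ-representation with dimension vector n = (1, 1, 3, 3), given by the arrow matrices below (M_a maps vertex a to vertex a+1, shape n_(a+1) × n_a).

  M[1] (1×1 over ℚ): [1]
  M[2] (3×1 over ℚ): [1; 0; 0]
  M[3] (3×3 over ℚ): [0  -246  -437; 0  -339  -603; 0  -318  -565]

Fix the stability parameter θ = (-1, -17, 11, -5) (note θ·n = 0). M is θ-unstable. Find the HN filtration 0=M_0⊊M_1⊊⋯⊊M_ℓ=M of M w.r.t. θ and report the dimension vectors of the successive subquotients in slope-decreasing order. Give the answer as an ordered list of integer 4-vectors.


Interval decomposition of M: I[1,3], I[3,4]^2, I[4,4].
HN type (ℓ=4): μ^(1)=11; μ^(2)=3; μ^(3)=-5; μ^(4)=-9

((0, 0, 1, 0); (0, 0, 2, 2); (0, 0, 0, 1); (1, 1, 0, 0))


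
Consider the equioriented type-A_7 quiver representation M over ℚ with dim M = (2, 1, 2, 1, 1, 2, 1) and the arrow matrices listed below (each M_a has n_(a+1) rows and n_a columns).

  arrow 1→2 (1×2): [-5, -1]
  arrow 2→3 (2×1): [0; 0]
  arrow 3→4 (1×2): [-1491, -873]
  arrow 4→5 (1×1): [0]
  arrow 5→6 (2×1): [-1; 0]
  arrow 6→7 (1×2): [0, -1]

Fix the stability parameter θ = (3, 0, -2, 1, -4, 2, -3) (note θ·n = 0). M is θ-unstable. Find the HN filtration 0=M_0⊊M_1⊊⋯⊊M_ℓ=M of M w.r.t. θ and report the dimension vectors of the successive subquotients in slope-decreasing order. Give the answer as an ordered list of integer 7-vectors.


Via rank(M_{q-1}∘⋯∘M_p): M ≅ I[1,1], I[1,2], I[3,3], I[3,4], I[5,6], I[6,7].
μ_θ-semistable layers: μ^(1)=3; μ^(2)=2; μ^(3)=3/2; μ^(4)=1; μ^(5)=-1/2; μ^(6)=-2; μ^(7)=-4

((1, 0, 0, 0, 0, 0, 0); (0, 0, 0, 0, 0, 1, 0); (1, 1, 0, 0, 0, 0, 0); (0, 0, 0, 1, 0, 0, 0); (0, 0, 0, 0, 0, 1, 1); (0, 0, 2, 0, 0, 0, 0); (0, 0, 0, 0, 1, 0, 0))


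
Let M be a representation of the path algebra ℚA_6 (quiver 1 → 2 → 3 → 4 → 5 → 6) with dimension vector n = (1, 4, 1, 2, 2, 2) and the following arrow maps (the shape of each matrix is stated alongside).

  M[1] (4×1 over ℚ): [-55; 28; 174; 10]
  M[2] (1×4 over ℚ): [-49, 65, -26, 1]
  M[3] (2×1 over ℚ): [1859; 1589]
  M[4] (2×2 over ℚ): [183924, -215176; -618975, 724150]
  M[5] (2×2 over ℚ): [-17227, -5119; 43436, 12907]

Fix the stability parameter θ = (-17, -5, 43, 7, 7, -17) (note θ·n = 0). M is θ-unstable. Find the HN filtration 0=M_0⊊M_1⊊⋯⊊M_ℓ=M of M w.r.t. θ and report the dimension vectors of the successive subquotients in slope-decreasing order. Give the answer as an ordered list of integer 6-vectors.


Interval decomposition of M: I[1,6], I[2,2]^3, I[4,4], I[5,6].
HN type (ℓ=4): μ^(1)=10; μ^(2)=7; μ^(3)=-5; μ^(4)=-17

((0, 0, 1, 1, 1, 1); (0, 0, 0, 1, 0, 0); (0, 4, 0, 0, 1, 1); (1, 0, 0, 0, 0, 0))


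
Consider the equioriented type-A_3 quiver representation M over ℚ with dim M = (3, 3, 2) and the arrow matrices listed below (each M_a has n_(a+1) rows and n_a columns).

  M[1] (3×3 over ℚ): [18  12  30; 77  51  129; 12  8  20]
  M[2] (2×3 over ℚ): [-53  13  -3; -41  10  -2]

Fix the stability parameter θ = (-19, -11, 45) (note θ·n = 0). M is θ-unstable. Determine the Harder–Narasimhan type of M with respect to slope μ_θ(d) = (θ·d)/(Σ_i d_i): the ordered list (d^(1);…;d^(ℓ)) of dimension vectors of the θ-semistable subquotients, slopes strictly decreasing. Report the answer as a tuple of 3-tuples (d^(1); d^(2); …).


Interval decomposition of M: I[1,1], I[1,3]^2, I[2,2].
HN type (ℓ=3): μ^(1)=45; μ^(2)=-11; μ^(3)=-19

((0, 0, 2); (0, 3, 0); (3, 0, 0))


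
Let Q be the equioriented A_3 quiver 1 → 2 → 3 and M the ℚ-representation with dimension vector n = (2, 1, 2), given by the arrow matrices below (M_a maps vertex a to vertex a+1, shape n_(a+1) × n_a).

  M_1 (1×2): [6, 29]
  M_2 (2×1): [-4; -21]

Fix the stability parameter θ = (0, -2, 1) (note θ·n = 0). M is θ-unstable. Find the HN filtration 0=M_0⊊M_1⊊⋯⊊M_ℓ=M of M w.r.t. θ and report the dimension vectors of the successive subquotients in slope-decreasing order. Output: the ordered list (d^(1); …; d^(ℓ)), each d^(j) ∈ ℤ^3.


Barcode: M ≅ I[1,1], I[1,3], I[3,3]. HN layers by μ_θ (3 steps, strictly decreasing):
  μ^(1)=1; μ^(2)=0; μ^(3)=-1

((0, 0, 2); (1, 0, 0); (1, 1, 0))


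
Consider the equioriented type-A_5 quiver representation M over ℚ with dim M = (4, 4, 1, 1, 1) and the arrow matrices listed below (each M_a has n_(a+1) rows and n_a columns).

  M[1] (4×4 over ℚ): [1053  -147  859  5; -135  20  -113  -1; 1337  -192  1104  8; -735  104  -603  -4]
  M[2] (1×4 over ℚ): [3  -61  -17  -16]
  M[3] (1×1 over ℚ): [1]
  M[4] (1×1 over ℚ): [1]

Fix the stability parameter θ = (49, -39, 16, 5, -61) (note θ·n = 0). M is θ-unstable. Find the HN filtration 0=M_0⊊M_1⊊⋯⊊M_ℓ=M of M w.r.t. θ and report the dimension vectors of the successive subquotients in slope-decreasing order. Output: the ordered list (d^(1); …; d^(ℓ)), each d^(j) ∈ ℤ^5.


Interval decomposition of M: I[1,2]^3, I[1,5].
HN type (ℓ=2): μ^(1)=5; μ^(2)=-6

((3, 3, 0, 0, 0); (1, 1, 1, 1, 1))


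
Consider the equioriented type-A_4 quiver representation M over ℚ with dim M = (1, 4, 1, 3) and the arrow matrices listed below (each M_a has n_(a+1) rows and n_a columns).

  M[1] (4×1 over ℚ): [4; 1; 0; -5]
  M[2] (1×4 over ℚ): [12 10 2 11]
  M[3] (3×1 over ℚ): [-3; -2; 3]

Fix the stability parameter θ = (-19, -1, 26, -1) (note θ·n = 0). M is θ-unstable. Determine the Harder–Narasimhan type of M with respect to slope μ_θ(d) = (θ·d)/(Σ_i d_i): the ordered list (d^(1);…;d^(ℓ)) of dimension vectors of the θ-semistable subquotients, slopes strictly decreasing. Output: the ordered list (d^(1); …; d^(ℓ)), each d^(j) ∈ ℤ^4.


Interval decomposition of M: I[1,4], I[2,2]^3, I[4,4]^2.
HN type (ℓ=3): μ^(1)=25/2; μ^(2)=-1; μ^(3)=-19

((0, 0, 1, 1); (0, 4, 0, 2); (1, 0, 0, 0))


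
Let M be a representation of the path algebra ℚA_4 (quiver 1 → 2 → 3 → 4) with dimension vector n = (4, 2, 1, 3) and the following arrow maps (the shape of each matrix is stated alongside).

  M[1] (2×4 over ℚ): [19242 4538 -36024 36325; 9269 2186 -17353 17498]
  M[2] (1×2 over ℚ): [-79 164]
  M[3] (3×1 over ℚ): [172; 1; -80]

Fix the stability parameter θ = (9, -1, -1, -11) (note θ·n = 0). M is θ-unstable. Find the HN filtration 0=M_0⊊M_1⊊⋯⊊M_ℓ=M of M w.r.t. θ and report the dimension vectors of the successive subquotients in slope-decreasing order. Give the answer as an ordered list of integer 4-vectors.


Interval decomposition of M: I[1,1]^2, I[1,2], I[1,4], I[4,4]^2.
HN type (ℓ=4): μ^(1)=9; μ^(2)=4; μ^(3)=-1; μ^(4)=-11

((2, 0, 0, 0); (1, 1, 0, 0); (1, 1, 1, 1); (0, 0, 0, 2))


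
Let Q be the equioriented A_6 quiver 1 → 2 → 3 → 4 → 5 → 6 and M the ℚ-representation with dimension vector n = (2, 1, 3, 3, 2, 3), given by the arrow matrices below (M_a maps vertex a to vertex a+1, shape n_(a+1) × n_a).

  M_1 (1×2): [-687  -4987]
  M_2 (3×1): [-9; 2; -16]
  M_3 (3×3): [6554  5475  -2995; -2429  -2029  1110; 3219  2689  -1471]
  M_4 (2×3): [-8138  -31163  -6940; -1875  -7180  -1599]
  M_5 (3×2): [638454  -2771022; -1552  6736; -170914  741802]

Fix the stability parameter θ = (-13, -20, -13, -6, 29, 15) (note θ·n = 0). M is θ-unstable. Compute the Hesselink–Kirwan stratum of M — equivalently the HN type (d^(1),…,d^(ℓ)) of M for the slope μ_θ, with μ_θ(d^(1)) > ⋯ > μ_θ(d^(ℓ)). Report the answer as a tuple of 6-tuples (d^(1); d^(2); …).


Via rank(M_{q-1}∘⋯∘M_p): M ≅ I[1,1], I[1,5], I[3,4], I[3,6], I[6,6]^2.
μ_θ-semistable layers: μ^(1)=29; μ^(2)=22; μ^(3)=15; μ^(4)=-6; μ^(5)=-13; μ^(6)=-33/2

((0, 0, 0, 0, 1, 0); (0, 0, 0, 0, 1, 1); (0, 0, 0, 0, 0, 2); (0, 0, 0, 3, 0, 0); (1, 0, 3, 0, 0, 0); (1, 1, 0, 0, 0, 0))


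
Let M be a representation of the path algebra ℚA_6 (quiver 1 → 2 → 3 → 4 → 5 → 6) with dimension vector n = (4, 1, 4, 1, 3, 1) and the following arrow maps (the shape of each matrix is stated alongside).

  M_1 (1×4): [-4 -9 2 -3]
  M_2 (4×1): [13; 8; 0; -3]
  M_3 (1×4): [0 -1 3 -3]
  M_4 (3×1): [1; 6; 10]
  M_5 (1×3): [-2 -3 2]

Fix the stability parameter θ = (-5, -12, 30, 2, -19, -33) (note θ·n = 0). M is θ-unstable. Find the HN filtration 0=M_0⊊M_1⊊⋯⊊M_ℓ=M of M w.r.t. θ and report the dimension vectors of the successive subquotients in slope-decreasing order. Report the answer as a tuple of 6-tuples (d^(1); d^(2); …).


Via rank(M_{q-1}∘⋯∘M_p): M ≅ I[1,1]^3, I[1,5], I[3,3]^3, I[5,5], I[5,6].
μ_θ-semistable layers: μ^(1)=30; μ^(2)=13/3; μ^(3)=-5; μ^(4)=-17/2; μ^(5)=-19; μ^(6)=-26

((0, 0, 3, 0, 0, 0); (0, 0, 1, 1, 1, 0); (3, 0, 0, 0, 0, 0); (1, 1, 0, 0, 0, 0); (0, 0, 0, 0, 1, 0); (0, 0, 0, 0, 1, 1))


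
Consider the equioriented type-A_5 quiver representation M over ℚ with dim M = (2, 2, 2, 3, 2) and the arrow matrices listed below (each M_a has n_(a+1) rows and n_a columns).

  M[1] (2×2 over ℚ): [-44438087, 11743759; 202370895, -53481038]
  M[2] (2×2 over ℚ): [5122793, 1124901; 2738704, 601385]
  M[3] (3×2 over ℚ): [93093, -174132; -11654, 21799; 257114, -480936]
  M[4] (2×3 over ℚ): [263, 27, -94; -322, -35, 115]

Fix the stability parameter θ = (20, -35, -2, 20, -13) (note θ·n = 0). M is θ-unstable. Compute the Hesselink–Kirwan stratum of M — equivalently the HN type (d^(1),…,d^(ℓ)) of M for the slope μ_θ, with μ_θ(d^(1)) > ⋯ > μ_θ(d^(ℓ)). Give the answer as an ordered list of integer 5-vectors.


Interval decomposition of M: I[1,5]^2, I[4,4].
HN type (ℓ=4): μ^(1)=20; μ^(2)=7/2; μ^(3)=-2; μ^(4)=-15/2

((0, 0, 0, 1, 0); (0, 0, 0, 2, 2); (0, 0, 2, 0, 0); (2, 2, 0, 0, 0))


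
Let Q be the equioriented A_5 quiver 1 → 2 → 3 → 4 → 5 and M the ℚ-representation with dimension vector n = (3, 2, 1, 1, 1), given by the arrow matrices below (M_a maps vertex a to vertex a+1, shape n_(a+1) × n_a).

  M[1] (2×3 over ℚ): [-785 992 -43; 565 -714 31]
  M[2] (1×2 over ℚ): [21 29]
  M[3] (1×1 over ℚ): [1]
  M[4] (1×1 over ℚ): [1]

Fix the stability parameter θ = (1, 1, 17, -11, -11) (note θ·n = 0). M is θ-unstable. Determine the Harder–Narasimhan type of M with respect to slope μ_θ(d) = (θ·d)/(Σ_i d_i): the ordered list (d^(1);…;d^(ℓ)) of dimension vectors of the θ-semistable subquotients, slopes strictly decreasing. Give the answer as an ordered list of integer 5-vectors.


Barcode: M ≅ I[1,1], I[1,2], I[1,5]. HN layers by μ_θ (2 steps, strictly decreasing):
  μ^(1)=1; μ^(2)=-3/5

((2, 1, 0, 0, 0); (1, 1, 1, 1, 1))


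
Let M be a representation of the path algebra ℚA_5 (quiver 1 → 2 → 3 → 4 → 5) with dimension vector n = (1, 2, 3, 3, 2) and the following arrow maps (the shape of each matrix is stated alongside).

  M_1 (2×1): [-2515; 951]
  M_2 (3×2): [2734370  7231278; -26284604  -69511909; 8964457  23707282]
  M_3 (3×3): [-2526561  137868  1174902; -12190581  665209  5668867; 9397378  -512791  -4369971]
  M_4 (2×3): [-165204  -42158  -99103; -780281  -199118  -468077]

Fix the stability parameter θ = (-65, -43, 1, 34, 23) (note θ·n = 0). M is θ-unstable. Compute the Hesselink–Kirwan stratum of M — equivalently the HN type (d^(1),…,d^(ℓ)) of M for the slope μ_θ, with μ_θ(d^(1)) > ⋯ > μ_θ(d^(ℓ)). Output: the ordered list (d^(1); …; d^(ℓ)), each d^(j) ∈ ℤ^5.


Via rank(M_{q-1}∘⋯∘M_p): M ≅ I[1,5], I[2,5], I[3,3], I[4,4].
μ_θ-semistable layers: μ^(1)=34; μ^(2)=57/2; μ^(3)=1; μ^(4)=-43; μ^(5)=-65

((0, 0, 0, 1, 0); (0, 0, 0, 2, 2); (0, 0, 3, 0, 0); (0, 2, 0, 0, 0); (1, 0, 0, 0, 0))


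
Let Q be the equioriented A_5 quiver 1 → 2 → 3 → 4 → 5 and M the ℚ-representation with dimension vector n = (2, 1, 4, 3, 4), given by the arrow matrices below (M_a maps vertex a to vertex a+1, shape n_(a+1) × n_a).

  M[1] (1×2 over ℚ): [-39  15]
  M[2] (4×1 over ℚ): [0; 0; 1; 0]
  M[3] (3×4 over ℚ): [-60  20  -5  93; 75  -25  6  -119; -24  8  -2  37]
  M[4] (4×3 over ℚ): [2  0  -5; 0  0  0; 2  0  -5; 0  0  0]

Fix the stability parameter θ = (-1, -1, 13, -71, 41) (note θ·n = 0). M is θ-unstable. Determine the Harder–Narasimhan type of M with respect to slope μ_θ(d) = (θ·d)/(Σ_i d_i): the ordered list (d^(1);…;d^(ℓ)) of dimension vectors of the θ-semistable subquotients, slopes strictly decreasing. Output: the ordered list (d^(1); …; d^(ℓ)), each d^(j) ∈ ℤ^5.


Barcode: M ≅ I[1,1], I[1,4], I[3,3], I[3,4], I[3,5], I[5,5]^3. HN layers by μ_θ (5 steps, strictly decreasing):
  μ^(1)=41; μ^(2)=13; μ^(3)=-1; μ^(4)=-15; μ^(5)=-29

((0, 0, 0, 0, 4); (0, 0, 1, 0, 0); (1, 0, 0, 0, 0); (1, 1, 1, 1, 0); (0, 0, 2, 2, 0))


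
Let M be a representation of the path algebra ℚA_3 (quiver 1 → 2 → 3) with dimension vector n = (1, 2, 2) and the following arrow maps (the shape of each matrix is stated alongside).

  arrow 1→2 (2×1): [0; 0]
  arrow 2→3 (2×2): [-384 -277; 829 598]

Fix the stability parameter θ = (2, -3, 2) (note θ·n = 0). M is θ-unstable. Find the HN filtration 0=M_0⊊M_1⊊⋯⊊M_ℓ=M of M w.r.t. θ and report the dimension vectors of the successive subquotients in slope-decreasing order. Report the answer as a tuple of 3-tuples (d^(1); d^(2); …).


Barcode: M ≅ I[1,1], I[2,3]^2. HN layers by μ_θ (2 steps, strictly decreasing):
  μ^(1)=2; μ^(2)=-3

((1, 0, 2); (0, 2, 0))


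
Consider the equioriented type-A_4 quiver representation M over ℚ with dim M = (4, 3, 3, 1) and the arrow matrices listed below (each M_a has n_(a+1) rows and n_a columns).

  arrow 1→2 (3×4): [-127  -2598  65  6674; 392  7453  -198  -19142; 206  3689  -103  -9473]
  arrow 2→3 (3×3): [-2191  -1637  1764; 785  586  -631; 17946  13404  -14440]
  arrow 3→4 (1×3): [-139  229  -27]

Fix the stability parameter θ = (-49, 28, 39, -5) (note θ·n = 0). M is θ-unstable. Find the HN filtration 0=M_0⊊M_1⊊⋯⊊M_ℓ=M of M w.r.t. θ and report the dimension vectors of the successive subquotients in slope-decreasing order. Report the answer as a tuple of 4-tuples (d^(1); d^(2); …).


Barcode: M ≅ I[1,1], I[1,3]^2, I[1,4]. HN layers by μ_θ (4 steps, strictly decreasing):
  μ^(1)=39; μ^(2)=28; μ^(3)=62/3; μ^(4)=-49

((0, 0, 2, 0); (0, 2, 0, 0); (0, 1, 1, 1); (4, 0, 0, 0))


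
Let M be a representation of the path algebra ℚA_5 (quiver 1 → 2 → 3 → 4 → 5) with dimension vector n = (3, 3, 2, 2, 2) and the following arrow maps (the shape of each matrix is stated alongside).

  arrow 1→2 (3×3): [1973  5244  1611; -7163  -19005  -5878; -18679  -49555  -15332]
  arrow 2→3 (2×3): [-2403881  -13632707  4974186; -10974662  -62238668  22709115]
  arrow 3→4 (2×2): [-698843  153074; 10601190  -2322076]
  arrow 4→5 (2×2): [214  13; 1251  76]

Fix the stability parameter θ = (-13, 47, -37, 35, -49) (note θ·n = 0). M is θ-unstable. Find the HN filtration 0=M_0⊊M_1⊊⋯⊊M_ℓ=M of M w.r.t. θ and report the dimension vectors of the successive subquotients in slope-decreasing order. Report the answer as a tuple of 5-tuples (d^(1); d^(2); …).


Barcode: M ≅ I[1,2], I[1,5]^2. HN layers by μ_θ (3 steps, strictly decreasing):
  μ^(1)=47; μ^(2)=-1; μ^(3)=-13

((0, 1, 0, 0, 0); (0, 2, 2, 2, 2); (3, 0, 0, 0, 0))


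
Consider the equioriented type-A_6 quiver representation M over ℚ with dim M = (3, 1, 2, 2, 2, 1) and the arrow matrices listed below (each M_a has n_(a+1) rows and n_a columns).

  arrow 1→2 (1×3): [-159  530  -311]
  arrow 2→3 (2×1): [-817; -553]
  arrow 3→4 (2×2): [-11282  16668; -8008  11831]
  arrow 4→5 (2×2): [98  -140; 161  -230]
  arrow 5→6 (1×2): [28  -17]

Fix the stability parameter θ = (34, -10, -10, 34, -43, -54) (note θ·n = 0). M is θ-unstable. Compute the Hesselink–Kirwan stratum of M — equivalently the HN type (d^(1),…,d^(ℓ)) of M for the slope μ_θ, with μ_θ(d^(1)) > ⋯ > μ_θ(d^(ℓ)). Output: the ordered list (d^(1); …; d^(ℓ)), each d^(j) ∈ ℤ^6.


Barcode: M ≅ I[1,1]^2, I[1,4], I[3,6], I[5,5]. HN layers by μ_θ (4 steps, strictly decreasing):
  μ^(1)=34; μ^(2)=14/3; μ^(3)=-73/4; μ^(4)=-43

((2, 0, 0, 1, 0, 0); (1, 1, 1, 0, 0, 0); (0, 0, 1, 1, 1, 1); (0, 0, 0, 0, 1, 0))


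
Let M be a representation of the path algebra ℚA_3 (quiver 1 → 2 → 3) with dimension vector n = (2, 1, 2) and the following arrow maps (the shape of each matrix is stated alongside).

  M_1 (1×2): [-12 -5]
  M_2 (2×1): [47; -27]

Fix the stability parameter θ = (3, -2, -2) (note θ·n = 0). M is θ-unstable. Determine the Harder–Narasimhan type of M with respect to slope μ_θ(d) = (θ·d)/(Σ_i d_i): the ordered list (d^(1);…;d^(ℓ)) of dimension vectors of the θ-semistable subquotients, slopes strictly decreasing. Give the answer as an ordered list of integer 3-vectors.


Interval decomposition of M: I[1,1], I[1,3], I[3,3].
HN type (ℓ=3): μ^(1)=3; μ^(2)=-1/3; μ^(3)=-2

((1, 0, 0); (1, 1, 1); (0, 0, 1))


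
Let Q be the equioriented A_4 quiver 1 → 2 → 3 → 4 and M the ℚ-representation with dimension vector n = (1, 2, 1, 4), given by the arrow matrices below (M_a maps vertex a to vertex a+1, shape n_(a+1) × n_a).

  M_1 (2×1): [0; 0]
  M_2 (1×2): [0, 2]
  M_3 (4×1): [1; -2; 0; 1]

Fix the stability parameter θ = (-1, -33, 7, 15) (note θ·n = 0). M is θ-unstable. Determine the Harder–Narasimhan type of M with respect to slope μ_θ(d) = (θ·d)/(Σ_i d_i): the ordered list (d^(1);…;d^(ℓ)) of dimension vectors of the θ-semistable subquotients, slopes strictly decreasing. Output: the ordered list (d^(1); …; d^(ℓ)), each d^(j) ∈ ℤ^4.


Via rank(M_{q-1}∘⋯∘M_p): M ≅ I[1,1], I[2,2], I[2,4], I[4,4]^3.
μ_θ-semistable layers: μ^(1)=15; μ^(2)=7; μ^(3)=-1; μ^(4)=-33

((0, 0, 0, 4); (0, 0, 1, 0); (1, 0, 0, 0); (0, 2, 0, 0))


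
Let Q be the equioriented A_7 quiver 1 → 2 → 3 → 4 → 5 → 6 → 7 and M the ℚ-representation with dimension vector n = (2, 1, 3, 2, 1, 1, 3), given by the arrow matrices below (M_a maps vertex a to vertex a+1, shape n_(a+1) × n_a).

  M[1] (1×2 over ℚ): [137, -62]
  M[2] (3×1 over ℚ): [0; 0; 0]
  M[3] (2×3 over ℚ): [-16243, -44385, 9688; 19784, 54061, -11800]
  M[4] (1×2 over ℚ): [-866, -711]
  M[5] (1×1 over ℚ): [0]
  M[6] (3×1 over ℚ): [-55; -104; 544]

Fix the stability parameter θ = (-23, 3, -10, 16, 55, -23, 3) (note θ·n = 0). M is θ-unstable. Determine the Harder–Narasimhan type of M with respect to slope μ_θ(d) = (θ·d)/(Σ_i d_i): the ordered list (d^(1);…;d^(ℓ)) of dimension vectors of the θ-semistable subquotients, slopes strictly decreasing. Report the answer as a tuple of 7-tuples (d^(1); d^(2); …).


Barcode: M ≅ I[1,1], I[1,2], I[3,3], I[3,4], I[3,5], I[6,7], I[7,7]^2. HN layers by μ_θ (5 steps, strictly decreasing):
  μ^(1)=55; μ^(2)=16; μ^(3)=3; μ^(4)=-10; μ^(5)=-23

((0, 0, 0, 0, 1, 0, 0); (0, 0, 0, 2, 0, 0, 0); (0, 1, 0, 0, 0, 0, 3); (0, 0, 3, 0, 0, 0, 0); (2, 0, 0, 0, 0, 1, 0))


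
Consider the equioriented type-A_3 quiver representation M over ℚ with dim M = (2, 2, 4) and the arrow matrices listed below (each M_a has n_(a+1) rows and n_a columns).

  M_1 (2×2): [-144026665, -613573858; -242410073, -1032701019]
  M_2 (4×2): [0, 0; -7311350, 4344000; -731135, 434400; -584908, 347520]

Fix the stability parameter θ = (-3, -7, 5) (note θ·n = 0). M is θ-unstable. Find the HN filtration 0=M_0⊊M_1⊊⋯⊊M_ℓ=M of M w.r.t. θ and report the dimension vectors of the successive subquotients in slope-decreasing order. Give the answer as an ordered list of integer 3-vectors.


Via rank(M_{q-1}∘⋯∘M_p): M ≅ I[1,2], I[1,3], I[3,3]^3.
μ_θ-semistable layers: μ^(1)=5; μ^(2)=-5

((0, 0, 4); (2, 2, 0))


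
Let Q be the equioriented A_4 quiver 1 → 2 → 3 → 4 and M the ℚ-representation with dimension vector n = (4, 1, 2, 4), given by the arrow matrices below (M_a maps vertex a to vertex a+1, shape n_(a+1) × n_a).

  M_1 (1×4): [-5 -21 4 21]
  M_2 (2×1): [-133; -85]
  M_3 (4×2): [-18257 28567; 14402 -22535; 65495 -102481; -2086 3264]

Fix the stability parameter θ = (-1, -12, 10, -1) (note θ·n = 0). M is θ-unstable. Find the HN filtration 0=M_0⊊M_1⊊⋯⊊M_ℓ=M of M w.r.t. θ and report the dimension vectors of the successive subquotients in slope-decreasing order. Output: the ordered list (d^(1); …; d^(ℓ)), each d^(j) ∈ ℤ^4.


Interval decomposition of M: I[1,1]^3, I[1,4], I[3,4], I[4,4]^2.
HN type (ℓ=3): μ^(1)=9/2; μ^(2)=-1; μ^(3)=-13/2

((0, 0, 2, 2); (3, 0, 0, 2); (1, 1, 0, 0))


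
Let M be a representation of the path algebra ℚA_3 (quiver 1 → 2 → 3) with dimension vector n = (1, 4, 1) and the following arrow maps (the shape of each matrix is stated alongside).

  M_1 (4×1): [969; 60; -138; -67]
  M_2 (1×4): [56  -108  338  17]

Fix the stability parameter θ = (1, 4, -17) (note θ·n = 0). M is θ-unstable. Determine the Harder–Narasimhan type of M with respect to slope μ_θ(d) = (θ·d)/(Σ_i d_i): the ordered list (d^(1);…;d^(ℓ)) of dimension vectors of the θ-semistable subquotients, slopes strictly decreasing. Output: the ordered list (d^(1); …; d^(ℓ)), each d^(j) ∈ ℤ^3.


Interval decomposition of M: I[1,3], I[2,2]^3.
HN type (ℓ=2): μ^(1)=4; μ^(2)=-4

((0, 3, 0); (1, 1, 1))


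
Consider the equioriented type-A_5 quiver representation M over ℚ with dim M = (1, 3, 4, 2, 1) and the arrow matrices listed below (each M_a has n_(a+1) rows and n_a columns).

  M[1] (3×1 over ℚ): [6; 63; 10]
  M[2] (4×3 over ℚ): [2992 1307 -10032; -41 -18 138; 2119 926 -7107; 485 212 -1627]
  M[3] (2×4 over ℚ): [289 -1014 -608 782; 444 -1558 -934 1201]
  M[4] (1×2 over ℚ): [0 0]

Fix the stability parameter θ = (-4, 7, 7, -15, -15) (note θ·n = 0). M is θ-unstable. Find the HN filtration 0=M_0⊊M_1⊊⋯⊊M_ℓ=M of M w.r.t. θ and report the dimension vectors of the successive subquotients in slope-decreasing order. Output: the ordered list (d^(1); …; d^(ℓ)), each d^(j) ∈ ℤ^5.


Interval decomposition of M: I[1,4], I[2,3], I[2,4], I[3,3], I[5,5].
HN type (ℓ=4): μ^(1)=7; μ^(2)=-1/3; μ^(3)=-4; μ^(4)=-15

((0, 1, 2, 0, 0); (0, 2, 2, 2, 0); (1, 0, 0, 0, 0); (0, 0, 0, 0, 1))


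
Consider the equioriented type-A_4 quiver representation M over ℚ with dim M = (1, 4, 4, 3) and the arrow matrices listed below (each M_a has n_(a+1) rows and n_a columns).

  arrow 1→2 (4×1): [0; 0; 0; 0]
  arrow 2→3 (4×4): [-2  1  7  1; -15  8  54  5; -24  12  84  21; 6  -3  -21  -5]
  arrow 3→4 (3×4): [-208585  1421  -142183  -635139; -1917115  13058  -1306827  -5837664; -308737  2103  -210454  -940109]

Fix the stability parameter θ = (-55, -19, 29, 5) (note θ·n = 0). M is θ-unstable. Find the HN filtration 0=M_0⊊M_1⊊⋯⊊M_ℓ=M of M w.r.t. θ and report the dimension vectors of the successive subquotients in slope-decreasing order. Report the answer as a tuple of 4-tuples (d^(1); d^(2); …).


Interval decomposition of M: I[1,1], I[2,2], I[2,4]^3, I[3,3].
HN type (ℓ=4): μ^(1)=29; μ^(2)=17; μ^(3)=-19; μ^(4)=-55

((0, 0, 1, 0); (0, 0, 3, 3); (0, 4, 0, 0); (1, 0, 0, 0))


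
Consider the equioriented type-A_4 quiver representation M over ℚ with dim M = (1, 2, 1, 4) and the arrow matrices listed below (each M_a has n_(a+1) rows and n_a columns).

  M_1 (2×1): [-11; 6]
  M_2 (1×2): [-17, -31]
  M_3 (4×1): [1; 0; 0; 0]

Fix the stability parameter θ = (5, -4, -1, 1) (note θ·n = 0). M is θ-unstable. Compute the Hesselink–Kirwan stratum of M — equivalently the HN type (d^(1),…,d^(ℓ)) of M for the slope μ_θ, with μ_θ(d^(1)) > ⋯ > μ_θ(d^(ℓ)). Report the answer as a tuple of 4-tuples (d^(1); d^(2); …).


Interval decomposition of M: I[1,4], I[2,2], I[4,4]^3.
HN type (ℓ=3): μ^(1)=1; μ^(2)=0; μ^(3)=-4

((0, 0, 0, 4); (1, 1, 1, 0); (0, 1, 0, 0))


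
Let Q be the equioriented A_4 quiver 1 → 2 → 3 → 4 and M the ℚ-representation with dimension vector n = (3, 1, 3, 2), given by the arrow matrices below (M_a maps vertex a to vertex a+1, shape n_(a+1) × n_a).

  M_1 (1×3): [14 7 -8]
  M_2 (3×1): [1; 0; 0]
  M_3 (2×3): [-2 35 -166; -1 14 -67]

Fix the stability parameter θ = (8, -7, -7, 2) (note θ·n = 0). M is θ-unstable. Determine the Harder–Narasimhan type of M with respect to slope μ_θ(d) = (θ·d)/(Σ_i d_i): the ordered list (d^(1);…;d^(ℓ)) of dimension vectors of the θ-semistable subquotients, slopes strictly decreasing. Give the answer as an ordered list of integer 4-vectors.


Via rank(M_{q-1}∘⋯∘M_p): M ≅ I[1,1]^2, I[1,4], I[3,3], I[3,4].
μ_θ-semistable layers: μ^(1)=8; μ^(2)=2; μ^(3)=-2; μ^(4)=-7

((2, 0, 0, 0); (0, 0, 0, 2); (1, 1, 1, 0); (0, 0, 2, 0))


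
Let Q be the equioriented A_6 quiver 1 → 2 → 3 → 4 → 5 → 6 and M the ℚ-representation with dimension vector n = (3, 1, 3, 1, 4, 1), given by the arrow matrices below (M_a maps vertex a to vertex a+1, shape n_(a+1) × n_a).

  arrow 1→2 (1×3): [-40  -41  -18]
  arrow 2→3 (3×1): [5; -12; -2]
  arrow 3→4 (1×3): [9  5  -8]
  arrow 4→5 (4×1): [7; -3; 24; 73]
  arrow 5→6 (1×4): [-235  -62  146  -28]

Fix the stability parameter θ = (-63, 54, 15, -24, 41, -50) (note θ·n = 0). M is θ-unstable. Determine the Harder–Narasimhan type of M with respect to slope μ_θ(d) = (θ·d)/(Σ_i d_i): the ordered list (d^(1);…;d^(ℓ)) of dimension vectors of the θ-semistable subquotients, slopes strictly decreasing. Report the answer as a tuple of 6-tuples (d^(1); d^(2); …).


Interval decomposition of M: I[1,1]^2, I[1,6], I[3,3]^2, I[5,5]^3.
HN type (ℓ=4): μ^(1)=41; μ^(2)=15; μ^(3)=36/5; μ^(4)=-63

((0, 0, 0, 0, 3, 0); (0, 0, 2, 0, 0, 0); (0, 1, 1, 1, 1, 1); (3, 0, 0, 0, 0, 0))


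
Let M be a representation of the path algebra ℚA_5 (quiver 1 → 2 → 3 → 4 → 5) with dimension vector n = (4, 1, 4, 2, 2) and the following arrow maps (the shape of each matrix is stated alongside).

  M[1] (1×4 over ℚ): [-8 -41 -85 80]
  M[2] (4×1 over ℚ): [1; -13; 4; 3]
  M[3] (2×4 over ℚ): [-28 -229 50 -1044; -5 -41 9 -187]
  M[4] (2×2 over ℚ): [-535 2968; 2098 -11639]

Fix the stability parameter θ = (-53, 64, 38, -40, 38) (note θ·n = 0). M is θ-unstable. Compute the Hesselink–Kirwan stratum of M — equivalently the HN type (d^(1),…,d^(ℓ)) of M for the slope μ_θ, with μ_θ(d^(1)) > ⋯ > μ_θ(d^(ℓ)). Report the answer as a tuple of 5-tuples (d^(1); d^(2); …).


Via rank(M_{q-1}∘⋯∘M_p): M ≅ I[1,1]^3, I[1,5], I[3,3]^2, I[3,5].
μ_θ-semistable layers: μ^(1)=38; μ^(2)=62/3; μ^(3)=-1; μ^(4)=-53

((0, 0, 2, 0, 2); (0, 1, 1, 1, 0); (0, 0, 1, 1, 0); (4, 0, 0, 0, 0))


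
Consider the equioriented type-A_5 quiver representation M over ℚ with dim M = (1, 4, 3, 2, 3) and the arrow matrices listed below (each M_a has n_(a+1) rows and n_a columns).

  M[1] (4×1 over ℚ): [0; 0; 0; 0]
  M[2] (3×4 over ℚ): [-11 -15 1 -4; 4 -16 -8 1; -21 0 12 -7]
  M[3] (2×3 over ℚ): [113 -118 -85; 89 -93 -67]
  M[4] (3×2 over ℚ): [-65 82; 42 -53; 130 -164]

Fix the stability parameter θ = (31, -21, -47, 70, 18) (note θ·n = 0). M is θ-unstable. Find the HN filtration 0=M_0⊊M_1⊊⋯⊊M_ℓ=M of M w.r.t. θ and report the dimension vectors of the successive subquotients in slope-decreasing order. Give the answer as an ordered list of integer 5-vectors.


Interval decomposition of M: I[1,1], I[2,2], I[2,3], I[2,5]^2, I[5,5].
HN type (ℓ=5): μ^(1)=44; μ^(2)=31; μ^(3)=18; μ^(4)=-21; μ^(5)=-34

((0, 0, 0, 2, 2); (1, 0, 0, 0, 0); (0, 0, 0, 0, 1); (0, 1, 0, 0, 0); (0, 3, 3, 0, 0))


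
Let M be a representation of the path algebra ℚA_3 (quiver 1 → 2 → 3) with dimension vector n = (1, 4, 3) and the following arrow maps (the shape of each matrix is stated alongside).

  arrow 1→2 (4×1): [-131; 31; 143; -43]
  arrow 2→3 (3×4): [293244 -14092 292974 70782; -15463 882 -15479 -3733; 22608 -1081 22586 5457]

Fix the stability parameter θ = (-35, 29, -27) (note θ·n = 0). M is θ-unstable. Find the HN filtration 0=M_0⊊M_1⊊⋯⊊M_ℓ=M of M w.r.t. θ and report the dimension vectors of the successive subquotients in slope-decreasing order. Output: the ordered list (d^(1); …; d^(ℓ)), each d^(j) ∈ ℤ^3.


Interval decomposition of M: I[1,3], I[2,2], I[2,3]^2.
HN type (ℓ=3): μ^(1)=29; μ^(2)=1; μ^(3)=-35

((0, 1, 0); (0, 3, 3); (1, 0, 0))


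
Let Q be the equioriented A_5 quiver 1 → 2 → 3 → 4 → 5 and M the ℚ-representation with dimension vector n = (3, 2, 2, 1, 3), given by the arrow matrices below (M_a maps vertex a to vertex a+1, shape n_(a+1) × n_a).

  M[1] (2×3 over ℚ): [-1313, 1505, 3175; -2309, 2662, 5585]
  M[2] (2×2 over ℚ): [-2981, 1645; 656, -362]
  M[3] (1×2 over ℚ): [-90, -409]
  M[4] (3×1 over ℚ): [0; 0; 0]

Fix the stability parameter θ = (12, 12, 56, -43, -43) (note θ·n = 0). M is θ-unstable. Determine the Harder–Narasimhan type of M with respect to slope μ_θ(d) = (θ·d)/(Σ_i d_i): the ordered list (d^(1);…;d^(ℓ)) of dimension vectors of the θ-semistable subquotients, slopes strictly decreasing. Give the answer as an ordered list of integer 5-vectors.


Barcode: M ≅ I[1,1], I[1,3], I[1,4], I[5,5]^3. HN layers by μ_θ (4 steps, strictly decreasing):
  μ^(1)=56; μ^(2)=12; μ^(3)=37/4; μ^(4)=-43

((0, 0, 1, 0, 0); (2, 1, 0, 0, 0); (1, 1, 1, 1, 0); (0, 0, 0, 0, 3))


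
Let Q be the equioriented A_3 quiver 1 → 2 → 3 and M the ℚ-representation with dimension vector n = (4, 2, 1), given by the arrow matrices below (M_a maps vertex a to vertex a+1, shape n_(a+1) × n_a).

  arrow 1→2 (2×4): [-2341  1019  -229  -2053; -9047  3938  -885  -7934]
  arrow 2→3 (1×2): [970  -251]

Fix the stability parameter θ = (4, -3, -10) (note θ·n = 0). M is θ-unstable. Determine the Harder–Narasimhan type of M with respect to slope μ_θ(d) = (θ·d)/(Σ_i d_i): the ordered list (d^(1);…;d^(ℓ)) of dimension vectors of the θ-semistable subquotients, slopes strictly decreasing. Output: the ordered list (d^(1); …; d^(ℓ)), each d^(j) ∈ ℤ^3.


Via rank(M_{q-1}∘⋯∘M_p): M ≅ I[1,1]^2, I[1,2], I[1,3].
μ_θ-semistable layers: μ^(1)=4; μ^(2)=1/2; μ^(3)=-3

((2, 0, 0); (1, 1, 0); (1, 1, 1))


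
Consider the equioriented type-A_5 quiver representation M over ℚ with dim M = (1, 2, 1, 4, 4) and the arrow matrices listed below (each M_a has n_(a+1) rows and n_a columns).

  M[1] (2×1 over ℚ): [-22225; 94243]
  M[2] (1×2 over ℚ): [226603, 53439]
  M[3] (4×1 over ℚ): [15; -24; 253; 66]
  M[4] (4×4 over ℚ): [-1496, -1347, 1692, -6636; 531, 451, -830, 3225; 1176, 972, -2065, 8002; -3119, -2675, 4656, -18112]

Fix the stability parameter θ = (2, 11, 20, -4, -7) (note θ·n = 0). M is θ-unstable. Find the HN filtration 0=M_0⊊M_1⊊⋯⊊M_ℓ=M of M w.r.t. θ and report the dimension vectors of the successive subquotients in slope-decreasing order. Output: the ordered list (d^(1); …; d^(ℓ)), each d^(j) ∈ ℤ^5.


Barcode: M ≅ I[1,5], I[2,2], I[4,5]^3. HN layers by μ_θ (4 steps, strictly decreasing):
  μ^(1)=11; μ^(2)=5; μ^(3)=2; μ^(4)=-11/2

((0, 1, 0, 0, 0); (0, 1, 1, 1, 1); (1, 0, 0, 0, 0); (0, 0, 0, 3, 3))


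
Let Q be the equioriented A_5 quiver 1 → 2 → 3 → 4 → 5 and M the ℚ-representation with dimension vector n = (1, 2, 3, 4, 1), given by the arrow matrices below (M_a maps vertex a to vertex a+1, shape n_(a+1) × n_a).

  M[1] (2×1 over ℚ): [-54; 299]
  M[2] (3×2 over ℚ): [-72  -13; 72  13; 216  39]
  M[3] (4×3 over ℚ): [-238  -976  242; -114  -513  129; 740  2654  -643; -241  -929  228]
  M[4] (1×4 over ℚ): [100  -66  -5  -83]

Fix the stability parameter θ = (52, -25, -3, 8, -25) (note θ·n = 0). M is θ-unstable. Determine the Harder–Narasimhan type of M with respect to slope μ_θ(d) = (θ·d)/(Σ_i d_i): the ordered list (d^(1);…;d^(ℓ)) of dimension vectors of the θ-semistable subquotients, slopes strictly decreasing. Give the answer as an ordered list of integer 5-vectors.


Barcode: M ≅ I[1,5], I[2,2], I[3,4]^2, I[4,4]. HN layers by μ_θ (4 steps, strictly decreasing):
  μ^(1)=8; μ^(2)=7/5; μ^(3)=-3; μ^(4)=-25

((0, 0, 0, 3, 0); (1, 1, 1, 1, 1); (0, 0, 2, 0, 0); (0, 1, 0, 0, 0))


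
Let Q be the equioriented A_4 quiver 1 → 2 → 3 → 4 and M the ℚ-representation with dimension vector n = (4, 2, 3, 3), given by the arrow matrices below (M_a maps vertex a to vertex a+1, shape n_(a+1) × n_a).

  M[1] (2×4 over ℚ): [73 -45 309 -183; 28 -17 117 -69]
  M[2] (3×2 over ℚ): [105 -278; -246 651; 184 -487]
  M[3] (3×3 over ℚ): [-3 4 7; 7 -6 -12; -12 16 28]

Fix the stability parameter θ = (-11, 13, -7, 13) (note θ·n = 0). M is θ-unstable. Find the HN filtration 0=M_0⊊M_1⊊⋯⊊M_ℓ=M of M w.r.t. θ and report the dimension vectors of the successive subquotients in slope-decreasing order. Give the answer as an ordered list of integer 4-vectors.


Interval decomposition of M: I[1,1]^2, I[1,4]^2, I[3,3], I[4,4].
HN type (ℓ=4): μ^(1)=13; μ^(2)=3; μ^(3)=-7; μ^(4)=-11

((0, 0, 0, 3); (0, 2, 2, 0); (0, 0, 1, 0); (4, 0, 0, 0))


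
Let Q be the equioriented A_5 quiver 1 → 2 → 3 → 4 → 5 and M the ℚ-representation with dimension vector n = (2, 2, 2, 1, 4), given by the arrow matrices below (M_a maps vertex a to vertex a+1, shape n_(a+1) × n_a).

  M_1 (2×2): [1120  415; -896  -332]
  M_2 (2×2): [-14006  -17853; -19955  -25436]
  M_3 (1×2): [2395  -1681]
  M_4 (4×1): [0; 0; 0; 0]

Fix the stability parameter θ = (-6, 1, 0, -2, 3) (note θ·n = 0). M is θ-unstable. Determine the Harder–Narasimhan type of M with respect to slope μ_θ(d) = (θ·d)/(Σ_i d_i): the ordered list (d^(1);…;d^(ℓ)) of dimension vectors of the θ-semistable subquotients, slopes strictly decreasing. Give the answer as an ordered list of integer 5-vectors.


Interval decomposition of M: I[1,1], I[1,4], I[2,3], I[5,5]^4.
HN type (ℓ=4): μ^(1)=3; μ^(2)=1/2; μ^(3)=-1/3; μ^(4)=-6

((0, 0, 0, 0, 4); (0, 1, 1, 0, 0); (0, 1, 1, 1, 0); (2, 0, 0, 0, 0))


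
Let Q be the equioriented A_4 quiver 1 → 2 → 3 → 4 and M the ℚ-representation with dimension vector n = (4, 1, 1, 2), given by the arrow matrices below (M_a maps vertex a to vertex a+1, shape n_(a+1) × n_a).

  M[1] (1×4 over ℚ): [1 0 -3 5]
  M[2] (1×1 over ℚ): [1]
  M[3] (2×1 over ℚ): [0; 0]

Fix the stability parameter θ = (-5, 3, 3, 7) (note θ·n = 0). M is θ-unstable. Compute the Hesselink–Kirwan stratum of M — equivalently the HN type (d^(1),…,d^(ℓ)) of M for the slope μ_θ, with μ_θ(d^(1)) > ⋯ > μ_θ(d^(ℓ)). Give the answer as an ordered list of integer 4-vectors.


Interval decomposition of M: I[1,1]^3, I[1,3], I[4,4]^2.
HN type (ℓ=3): μ^(1)=7; μ^(2)=3; μ^(3)=-5

((0, 0, 0, 2); (0, 1, 1, 0); (4, 0, 0, 0))


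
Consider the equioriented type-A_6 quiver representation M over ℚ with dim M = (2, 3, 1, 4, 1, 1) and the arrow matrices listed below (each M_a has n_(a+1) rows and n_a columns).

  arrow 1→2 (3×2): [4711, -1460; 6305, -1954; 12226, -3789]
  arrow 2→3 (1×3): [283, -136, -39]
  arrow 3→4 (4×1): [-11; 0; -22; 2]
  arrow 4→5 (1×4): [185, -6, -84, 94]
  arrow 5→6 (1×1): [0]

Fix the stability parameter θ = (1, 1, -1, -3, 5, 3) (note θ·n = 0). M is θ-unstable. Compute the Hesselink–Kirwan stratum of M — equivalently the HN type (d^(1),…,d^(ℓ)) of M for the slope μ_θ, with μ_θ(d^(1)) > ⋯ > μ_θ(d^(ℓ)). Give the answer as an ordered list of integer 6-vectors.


Interval decomposition of M: I[1,2], I[1,5], I[2,2], I[4,4]^3, I[6,6].
HN type (ℓ=5): μ^(1)=5; μ^(2)=3; μ^(3)=1; μ^(4)=-1/2; μ^(5)=-3

((0, 0, 0, 0, 1, 0); (0, 0, 0, 0, 0, 1); (1, 2, 0, 0, 0, 0); (1, 1, 1, 1, 0, 0); (0, 0, 0, 3, 0, 0))


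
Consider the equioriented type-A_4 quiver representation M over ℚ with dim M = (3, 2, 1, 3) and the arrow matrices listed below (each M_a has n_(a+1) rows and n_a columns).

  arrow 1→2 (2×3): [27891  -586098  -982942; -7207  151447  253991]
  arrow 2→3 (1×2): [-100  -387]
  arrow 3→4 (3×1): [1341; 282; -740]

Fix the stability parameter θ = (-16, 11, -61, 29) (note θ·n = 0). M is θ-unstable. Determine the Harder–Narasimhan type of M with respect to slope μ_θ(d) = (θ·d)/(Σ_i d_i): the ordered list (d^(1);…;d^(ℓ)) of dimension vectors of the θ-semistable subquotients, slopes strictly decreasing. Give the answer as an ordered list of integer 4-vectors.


Barcode: M ≅ I[1,1], I[1,2], I[1,4], I[4,4]^2. HN layers by μ_θ (4 steps, strictly decreasing):
  μ^(1)=29; μ^(2)=11; μ^(3)=-16; μ^(4)=-22

((0, 0, 0, 3); (0, 1, 0, 0); (2, 0, 0, 0); (1, 1, 1, 0))


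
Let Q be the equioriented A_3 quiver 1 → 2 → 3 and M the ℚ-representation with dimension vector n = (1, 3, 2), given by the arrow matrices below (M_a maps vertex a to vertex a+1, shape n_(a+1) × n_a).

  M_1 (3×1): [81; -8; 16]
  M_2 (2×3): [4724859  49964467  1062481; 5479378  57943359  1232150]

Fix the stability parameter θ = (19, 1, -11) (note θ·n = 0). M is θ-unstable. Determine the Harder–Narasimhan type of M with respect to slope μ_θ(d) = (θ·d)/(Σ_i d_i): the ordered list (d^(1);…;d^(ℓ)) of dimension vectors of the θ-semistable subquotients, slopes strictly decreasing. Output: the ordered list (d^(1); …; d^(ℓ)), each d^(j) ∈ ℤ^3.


Barcode: M ≅ I[1,3], I[2,2], I[2,3]. HN layers by μ_θ (3 steps, strictly decreasing):
  μ^(1)=3; μ^(2)=1; μ^(3)=-5

((1, 1, 1); (0, 1, 0); (0, 1, 1))


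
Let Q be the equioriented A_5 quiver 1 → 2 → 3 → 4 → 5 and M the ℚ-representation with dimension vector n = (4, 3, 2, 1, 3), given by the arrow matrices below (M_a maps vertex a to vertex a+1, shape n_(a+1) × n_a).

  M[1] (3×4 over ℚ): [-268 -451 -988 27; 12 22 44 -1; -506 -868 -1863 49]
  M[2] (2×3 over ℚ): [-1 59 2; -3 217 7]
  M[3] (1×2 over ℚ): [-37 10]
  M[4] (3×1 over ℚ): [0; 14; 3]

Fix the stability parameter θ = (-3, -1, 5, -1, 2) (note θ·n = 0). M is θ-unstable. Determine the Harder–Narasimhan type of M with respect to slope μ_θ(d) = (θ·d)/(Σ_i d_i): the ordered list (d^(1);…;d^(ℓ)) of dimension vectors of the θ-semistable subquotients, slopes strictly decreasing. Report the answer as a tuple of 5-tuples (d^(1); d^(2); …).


Interval decomposition of M: I[1,1], I[1,2], I[1,3], I[1,5], I[5,5]^2.
HN type (ℓ=4): μ^(1)=5; μ^(2)=2; μ^(3)=-1; μ^(4)=-3

((0, 0, 1, 0, 0); (0, 0, 1, 1, 3); (0, 3, 0, 0, 0); (4, 0, 0, 0, 0))


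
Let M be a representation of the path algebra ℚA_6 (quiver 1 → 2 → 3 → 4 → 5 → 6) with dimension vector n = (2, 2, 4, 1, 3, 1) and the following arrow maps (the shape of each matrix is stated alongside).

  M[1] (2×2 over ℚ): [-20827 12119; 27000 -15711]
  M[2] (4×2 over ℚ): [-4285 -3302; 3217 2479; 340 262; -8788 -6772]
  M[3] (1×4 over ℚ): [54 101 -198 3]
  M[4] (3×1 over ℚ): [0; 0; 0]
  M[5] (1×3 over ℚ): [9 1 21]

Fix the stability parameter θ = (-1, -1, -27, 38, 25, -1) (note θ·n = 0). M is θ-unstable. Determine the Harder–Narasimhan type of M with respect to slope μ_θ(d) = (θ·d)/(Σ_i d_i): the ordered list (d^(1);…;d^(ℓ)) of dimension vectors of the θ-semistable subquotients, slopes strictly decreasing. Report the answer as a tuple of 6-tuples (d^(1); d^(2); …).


Via rank(M_{q-1}∘⋯∘M_p): M ≅ I[1,3], I[1,4], I[3,3]^2, I[5,5]^2, I[5,6].
μ_θ-semistable layers: μ^(1)=38; μ^(2)=25; μ^(3)=12; μ^(4)=-29/3; μ^(5)=-27

((0, 0, 0, 1, 0, 0); (0, 0, 0, 0, 2, 0); (0, 0, 0, 0, 1, 1); (2, 2, 2, 0, 0, 0); (0, 0, 2, 0, 0, 0))
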